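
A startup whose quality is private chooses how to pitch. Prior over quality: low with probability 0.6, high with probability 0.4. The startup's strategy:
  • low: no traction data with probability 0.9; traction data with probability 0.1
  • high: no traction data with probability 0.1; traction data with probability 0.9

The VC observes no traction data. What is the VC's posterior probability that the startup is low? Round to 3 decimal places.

P(no traction data) = 0.6·0.9 + 0.4·0.1 = 0.58
P(low | no traction data) = (0.6·0.9) / 0.58 = 0.54 / 0.58 = 0.931034

0.931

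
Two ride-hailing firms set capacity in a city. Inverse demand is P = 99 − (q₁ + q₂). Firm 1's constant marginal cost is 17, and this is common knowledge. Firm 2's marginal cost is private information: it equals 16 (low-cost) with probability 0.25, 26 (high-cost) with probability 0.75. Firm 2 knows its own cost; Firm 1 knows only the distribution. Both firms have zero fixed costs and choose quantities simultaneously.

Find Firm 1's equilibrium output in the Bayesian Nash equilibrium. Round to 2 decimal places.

Firm 2 with cost c maximizes (99 − (q₁+q₂) − c)·q₂, giving q₂(c) = (99 − c − q₁)/2.
E[c₂] = 0.25·16 + 0.75·26 = 23.5
Firm 1's FOC against E[q₂] yields q₁ = (99 − 2·17 + E[c₂])/3 = (99 − 34 + 23.5)/3 = 29.5.

29.50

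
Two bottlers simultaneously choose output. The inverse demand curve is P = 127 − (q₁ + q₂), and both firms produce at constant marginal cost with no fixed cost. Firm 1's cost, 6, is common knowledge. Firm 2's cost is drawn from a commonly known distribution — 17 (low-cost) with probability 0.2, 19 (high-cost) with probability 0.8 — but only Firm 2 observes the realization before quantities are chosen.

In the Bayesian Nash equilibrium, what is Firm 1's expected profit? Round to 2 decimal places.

Firm 2 with cost c maximizes (127 − (q₁+q₂) − c)·q₂, giving q₂(c) = (127 − c − q₁)/2.
E[c₂] = 0.2·17 + 0.8·19 = 18.6
Firm 1's FOC against E[q₂] yields q₁ = (127 − 2·6 + E[c₂])/3 = (127 − 12 + 18.6)/3 = 44.5333.
E[P] = 127 − (q₁ + E[q₂]) = 50.5333; Firm 1's expected profit = (E[P] − 6)·q₁ = (50.5333 − 6)·44.5333 = 1983.22.

1983.22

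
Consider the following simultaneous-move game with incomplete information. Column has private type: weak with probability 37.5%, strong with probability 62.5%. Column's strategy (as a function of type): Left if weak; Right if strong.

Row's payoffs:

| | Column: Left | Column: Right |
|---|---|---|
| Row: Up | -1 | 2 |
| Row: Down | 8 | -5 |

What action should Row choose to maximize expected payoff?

E[Up] = 0.375·(-1) + 0.625·(2) = 0.875
E[Down] = 0.375·(8) + 0.625·(-5) = -0.125
Best response: Up (0.875 is the largest).

Up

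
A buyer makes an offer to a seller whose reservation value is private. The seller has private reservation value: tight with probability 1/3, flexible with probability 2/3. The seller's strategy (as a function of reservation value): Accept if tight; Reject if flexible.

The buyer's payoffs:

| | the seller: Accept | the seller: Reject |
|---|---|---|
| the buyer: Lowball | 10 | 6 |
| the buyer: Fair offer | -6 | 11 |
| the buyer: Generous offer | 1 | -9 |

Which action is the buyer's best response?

E[Lowball] = 1/3·(10) + 2/3·(6) = 22/3
E[Fair offer] = 1/3·(-6) + 2/3·(11) = 16/3
E[Generous offer] = 1/3·(1) + 2/3·(-9) = -17/3
Best response: Lowball (22/3 is the largest).

Lowball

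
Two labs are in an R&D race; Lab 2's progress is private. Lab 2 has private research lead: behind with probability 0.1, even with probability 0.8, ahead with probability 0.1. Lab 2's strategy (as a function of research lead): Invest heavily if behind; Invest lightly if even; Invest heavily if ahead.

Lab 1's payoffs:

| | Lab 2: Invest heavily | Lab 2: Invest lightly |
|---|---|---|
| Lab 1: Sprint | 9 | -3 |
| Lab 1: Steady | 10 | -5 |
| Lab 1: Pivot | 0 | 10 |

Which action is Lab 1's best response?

Compute Lab 1's expected payoff for each action, taking the expectation over Lab 2's type.
E[Sprint] = 0.1·(9) + 0.8·(-3) + 0.1·(9) = -0.6
E[Steady] = 0.1·(10) + 0.8·(-5) + 0.1·(10) = -2
E[Pivot] = 0.1·(0) + 0.8·(10) + 0.1·(0) = 8
Best response: Pivot (8 is the largest).

Pivot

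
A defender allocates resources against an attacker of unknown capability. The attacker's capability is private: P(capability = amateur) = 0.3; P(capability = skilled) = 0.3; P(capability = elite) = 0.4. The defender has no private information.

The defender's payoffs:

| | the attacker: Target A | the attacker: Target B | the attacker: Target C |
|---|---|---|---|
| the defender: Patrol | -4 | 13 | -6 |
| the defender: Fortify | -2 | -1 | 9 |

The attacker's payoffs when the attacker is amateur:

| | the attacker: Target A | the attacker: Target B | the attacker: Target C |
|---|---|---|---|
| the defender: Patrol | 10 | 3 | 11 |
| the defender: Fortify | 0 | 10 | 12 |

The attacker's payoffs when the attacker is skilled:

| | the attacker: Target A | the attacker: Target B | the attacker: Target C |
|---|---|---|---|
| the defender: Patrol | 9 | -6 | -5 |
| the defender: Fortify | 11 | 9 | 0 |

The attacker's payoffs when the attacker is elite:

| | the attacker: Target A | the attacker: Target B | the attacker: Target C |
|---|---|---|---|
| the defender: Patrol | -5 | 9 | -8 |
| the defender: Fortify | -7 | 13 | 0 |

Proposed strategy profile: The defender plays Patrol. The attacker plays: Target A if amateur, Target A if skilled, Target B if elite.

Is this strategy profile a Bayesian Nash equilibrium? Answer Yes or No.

A profile is a BNE iff every type of every player is best-responding given beliefs about the other side.
The defender plays Patrol: E[Patrol] = 0.3·(-4) + 0.3·(-4) + 0.4·(13) = 2.8; E[Fortify] = -1.6. Best-responding. ✓
The attacker (capability amateur), facing Patrol: Target A gives 10, Target B gives 3, Target C gives 11. Proposed Target A is not best — profitable deviation exists. ✗
The attacker (capability skilled), facing Patrol: Target A gives 9, Target B gives -6, Target C gives -5. Proposed Target A is best. ✓
The attacker (capability elite), facing Patrol: Target A gives -5, Target B gives 9, Target C gives -8. Proposed Target B is best. ✓

No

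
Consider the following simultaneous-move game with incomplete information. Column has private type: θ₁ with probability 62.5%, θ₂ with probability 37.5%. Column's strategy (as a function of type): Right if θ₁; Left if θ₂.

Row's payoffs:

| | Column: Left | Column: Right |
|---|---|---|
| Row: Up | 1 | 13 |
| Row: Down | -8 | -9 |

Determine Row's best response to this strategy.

Up

E[Up] = 0.625·(13) + 0.375·(1) = 8.5
E[Down] = 0.625·(-9) + 0.375·(-8) = -8.625
Best response: Up (8.5 is the largest).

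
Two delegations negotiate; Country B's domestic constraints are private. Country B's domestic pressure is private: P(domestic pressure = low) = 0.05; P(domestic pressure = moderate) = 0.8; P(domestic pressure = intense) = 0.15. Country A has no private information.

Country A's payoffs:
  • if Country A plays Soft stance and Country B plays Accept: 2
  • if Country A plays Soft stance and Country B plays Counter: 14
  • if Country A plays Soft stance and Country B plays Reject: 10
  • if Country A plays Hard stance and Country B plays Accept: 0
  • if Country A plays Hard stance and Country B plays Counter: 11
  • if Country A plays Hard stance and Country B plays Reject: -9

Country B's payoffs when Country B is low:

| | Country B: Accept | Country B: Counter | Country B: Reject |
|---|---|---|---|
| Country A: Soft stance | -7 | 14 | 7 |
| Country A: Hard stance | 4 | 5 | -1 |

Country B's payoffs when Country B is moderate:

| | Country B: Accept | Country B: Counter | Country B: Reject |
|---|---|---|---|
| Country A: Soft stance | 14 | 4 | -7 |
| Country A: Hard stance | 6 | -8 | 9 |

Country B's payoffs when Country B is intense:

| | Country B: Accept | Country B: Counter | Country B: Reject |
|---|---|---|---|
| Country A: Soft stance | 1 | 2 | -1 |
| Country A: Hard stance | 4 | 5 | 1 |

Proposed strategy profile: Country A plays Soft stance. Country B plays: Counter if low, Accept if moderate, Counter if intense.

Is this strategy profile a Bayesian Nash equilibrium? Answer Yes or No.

Yes

A profile is a BNE iff every type of every player is best-responding given beliefs about the other side.
Country A plays Soft stance: E[Soft stance] = 0.05·(14) + 0.8·(2) + 0.15·(14) = 4.4; E[Hard stance] = 2.2. Best-responding. ✓
Country B (domestic pressure low), facing Soft stance: Accept gives -7, Counter gives 14, Reject gives 7. Proposed Counter is best. ✓
Country B (domestic pressure moderate), facing Soft stance: Accept gives 14, Counter gives 4, Reject gives -7. Proposed Accept is best. ✓
Country B (domestic pressure intense), facing Soft stance: Accept gives 1, Counter gives 2, Reject gives -1. Proposed Counter is best. ✓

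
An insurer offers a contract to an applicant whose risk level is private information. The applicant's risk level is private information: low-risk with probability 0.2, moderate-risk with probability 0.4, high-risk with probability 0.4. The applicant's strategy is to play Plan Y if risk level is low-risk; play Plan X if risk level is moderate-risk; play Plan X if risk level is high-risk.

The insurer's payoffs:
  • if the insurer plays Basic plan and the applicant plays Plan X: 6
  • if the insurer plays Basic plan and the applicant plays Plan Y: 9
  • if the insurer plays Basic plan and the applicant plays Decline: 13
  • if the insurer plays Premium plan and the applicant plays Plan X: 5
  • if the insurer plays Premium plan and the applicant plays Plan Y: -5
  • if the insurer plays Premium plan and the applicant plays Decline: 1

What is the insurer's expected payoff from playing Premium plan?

Take the expectation over the applicant's risk level, weighting each type's action by its prior probability.
E[Premium plan] = 0.2·(-5) + 0.4·5 + 0.4·5 = (-1) + 2 + 2 = 3

3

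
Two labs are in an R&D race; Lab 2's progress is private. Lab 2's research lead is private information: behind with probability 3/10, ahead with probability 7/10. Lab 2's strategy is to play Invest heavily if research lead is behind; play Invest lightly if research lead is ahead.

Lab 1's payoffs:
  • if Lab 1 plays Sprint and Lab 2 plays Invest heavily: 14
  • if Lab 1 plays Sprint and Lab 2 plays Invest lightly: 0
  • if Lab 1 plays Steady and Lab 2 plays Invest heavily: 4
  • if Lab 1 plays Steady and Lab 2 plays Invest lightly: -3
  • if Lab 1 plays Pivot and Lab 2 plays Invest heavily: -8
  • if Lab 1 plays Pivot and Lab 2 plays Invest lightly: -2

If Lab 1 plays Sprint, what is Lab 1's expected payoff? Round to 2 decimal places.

E[Sprint] = 3/10·14 + 7/10·0 = 21/5 + 0 = 21/5

4.20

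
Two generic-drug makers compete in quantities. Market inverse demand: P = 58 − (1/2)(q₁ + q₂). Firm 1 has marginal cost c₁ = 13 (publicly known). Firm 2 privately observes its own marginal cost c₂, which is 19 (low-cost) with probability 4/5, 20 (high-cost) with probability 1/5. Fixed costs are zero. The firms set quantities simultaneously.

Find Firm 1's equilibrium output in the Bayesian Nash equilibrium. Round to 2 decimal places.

34.13

Firm 2 with cost c maximizes (58 − (1/2)(q₁+q₂) − c)·q₂, giving q₂(c) = (58 − c − (1/2)q₁).
E[c₂] = 4/5·19 + 1/5·20 = 19.2
Firm 1's FOC against E[q₂] yields q₁ = (58 − 2·13 + E[c₂])/(3/2) = (58 − 26 + 19.2)/(3/2) = 34.1333.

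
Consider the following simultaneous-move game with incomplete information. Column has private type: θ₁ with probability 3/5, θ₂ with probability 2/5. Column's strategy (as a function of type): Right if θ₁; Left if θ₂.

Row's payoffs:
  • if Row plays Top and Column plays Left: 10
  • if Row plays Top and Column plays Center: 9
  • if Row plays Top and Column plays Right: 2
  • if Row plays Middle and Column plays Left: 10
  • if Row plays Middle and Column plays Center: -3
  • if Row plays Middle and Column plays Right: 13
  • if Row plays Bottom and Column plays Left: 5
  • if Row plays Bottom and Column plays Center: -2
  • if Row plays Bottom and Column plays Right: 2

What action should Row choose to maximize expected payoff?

Middle

E[Top] = 3/5·(2) + 2/5·(10) = 26/5
E[Middle] = 3/5·(13) + 2/5·(10) = 59/5
E[Bottom] = 3/5·(2) + 2/5·(5) = 16/5
Best response: Middle (59/5 is the largest).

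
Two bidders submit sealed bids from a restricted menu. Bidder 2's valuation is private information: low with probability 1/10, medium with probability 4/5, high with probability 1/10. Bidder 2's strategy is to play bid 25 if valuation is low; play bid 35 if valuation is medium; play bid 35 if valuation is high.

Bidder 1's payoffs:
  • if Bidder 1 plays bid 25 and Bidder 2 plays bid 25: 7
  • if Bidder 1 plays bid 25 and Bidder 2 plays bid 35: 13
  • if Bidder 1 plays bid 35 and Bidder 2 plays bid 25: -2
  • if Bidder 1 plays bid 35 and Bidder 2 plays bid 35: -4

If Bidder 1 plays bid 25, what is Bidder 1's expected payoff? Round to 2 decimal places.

Take the expectation over Bidder 2's valuation, weighting each type's action by its prior probability.
E[bid 25] = 1/10·7 + 4/5·13 + 1/10·13 = 7/10 + 52/5 + 13/10 = 62/5

12.40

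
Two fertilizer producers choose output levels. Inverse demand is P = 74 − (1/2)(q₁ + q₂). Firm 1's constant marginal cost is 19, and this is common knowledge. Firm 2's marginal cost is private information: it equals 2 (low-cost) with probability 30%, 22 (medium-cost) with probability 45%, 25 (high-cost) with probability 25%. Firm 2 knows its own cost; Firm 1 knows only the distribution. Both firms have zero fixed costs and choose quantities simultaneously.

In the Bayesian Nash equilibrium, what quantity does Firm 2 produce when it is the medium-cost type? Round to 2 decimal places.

34.42

Each type of Firm 2 best-responds to q₁; Firm 1 best-responds to the expected q₂ over Firm 2's types.
Firm 2 with cost c maximizes (74 − (1/2)(q₁+q₂) − c)·q₂, giving q₂(c) = (74 − c − (1/2)q₁).
E[c₂] = 0.3·2 + 0.45·22 + 0.25·25 = 16.75
Firm 1's FOC against E[q₂] yields q₁ = (74 − 2·19 + E[c₂])/(3/2) = (74 − 38 + 16.75)/(3/2) = 35.1667.
q₂(medium-cost) = (74 − 22 − (1/2)·35.1667) = 34.4167.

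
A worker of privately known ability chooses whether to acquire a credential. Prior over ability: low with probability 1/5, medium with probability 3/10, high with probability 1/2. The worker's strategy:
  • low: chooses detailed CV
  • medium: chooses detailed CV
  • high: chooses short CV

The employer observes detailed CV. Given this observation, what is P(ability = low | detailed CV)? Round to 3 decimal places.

P(detailed CV) = (1/5)·1 + (3/10)·1 + (1/2)·0 = 1/2
P(low | detailed CV) = ((1/5)·1) / (1/2) = (1/5) / (1/2) = 2/5

0.400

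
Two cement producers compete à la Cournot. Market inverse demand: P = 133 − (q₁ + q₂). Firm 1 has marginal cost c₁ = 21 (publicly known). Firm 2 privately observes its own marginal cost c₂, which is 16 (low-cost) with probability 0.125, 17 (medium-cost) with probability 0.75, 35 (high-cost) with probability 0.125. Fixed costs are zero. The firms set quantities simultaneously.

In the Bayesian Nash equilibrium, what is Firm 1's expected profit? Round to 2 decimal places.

1347.50

Type-c best response for Firm 2: q₂(c) = (133 − c)/2 − q₁/2.
Firm 1 maximizes expected profit; its first-order condition is 133 − 2q₁ − E[q₂] − 21 = 0.
Substituting E[q₂] and solving: E[c₂] = 19.125, so q₁ = (133 − 2·21 + 19.125)/3 = 36.7083.
E[P] = 133 − (q₁ + E[q₂]) = 57.7083; Firm 1's expected profit = (E[P] − 21)·q₁ = (57.7083 − 21)·36.7083 = 1347.5.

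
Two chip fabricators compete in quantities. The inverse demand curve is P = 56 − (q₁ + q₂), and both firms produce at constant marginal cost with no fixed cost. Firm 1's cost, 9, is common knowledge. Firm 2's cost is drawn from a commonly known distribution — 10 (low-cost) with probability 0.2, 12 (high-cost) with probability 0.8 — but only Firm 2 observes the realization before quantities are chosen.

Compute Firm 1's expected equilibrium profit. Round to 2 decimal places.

Type-c best response for Firm 2: q₂(c) = (56 − c)/2 − q₁/2.
Firm 1 maximizes expected profit; its first-order condition is 56 − 2q₁ − E[q₂] − 9 = 0.
Substituting E[q₂] and solving: E[c₂] = 11.6, so q₁ = (56 − 2·9 + 11.6)/3 = 16.5333.
E[P] = 56 − (q₁ + E[q₂]) = 25.5333; Firm 1's expected profit = (E[P] − 9)·q₁ = (25.5333 − 9)·16.5333 = 273.351.

273.35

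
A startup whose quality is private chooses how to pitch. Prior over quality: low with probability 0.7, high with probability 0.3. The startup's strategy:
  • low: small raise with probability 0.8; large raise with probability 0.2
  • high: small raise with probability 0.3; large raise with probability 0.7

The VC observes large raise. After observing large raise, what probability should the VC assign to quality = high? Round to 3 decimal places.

P(large raise) = 0.7·0.2 + 0.3·0.7 = 0.35
P(high | large raise) = (0.3·0.7) / 0.35 = 0.21 / 0.35 = 0.6

0.600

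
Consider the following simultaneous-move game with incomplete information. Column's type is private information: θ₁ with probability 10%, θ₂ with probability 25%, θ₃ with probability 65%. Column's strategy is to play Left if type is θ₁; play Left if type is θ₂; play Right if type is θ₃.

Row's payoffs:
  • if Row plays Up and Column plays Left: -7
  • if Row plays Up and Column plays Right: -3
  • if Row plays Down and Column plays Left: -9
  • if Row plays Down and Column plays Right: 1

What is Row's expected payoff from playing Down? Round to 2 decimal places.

E[Down] = 0.1·(-9) + 0.25·(-9) + 0.65·1 = (-0.9) + (-2.25) + 0.65 = -2.5

-2.50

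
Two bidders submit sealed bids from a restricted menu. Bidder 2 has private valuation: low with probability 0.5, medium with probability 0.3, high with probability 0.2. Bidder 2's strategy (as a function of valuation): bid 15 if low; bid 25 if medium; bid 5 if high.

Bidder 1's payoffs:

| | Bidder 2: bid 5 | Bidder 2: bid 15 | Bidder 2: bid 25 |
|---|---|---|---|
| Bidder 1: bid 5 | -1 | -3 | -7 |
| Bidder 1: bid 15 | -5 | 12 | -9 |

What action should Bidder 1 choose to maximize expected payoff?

bid 15

E[bid 5] = 0.5·(-3) + 0.3·(-7) + 0.2·(-1) = -3.8
E[bid 15] = 0.5·(12) + 0.3·(-9) + 0.2·(-5) = 2.3
Best response: bid 15 (2.3 is the largest).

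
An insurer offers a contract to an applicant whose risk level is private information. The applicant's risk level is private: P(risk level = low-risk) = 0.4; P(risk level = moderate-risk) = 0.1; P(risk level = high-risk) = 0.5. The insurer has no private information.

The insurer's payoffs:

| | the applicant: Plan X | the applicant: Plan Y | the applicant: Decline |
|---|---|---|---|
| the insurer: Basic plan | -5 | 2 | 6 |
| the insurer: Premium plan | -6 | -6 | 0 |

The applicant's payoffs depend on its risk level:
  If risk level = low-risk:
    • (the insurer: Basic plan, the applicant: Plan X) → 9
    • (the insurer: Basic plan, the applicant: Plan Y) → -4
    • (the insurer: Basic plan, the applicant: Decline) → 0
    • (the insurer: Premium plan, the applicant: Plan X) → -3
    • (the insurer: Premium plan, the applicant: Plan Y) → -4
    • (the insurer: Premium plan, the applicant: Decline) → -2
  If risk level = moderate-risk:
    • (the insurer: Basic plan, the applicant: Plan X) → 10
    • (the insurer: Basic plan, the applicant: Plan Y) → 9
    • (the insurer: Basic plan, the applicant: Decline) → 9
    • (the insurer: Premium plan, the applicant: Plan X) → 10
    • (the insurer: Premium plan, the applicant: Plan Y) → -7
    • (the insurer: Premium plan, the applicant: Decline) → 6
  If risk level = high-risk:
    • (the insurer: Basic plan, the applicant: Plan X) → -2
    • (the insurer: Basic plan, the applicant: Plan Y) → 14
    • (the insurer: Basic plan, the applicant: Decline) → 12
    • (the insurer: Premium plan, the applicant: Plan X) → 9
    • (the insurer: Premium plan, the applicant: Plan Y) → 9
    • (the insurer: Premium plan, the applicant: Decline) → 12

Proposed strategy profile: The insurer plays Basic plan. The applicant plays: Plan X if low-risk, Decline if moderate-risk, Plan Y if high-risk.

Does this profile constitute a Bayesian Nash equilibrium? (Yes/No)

The insurer plays Basic plan: E[Basic plan] = 0.4·(-5) + 0.1·(6) + 0.5·(2) = -0.4; E[Premium plan] = -5.4. Best-responding. ✓
The applicant (risk level low-risk), facing Basic plan: Plan X gives 9, Plan Y gives -4, Decline gives 0. Proposed Plan X is best. ✓
The applicant (risk level moderate-risk), facing Basic plan: Plan X gives 10, Plan Y gives 9, Decline gives 9. Proposed Decline is not best — profitable deviation exists. ✗
The applicant (risk level high-risk), facing Basic plan: Plan X gives -2, Plan Y gives 14, Decline gives 12. Proposed Plan Y is best. ✓

No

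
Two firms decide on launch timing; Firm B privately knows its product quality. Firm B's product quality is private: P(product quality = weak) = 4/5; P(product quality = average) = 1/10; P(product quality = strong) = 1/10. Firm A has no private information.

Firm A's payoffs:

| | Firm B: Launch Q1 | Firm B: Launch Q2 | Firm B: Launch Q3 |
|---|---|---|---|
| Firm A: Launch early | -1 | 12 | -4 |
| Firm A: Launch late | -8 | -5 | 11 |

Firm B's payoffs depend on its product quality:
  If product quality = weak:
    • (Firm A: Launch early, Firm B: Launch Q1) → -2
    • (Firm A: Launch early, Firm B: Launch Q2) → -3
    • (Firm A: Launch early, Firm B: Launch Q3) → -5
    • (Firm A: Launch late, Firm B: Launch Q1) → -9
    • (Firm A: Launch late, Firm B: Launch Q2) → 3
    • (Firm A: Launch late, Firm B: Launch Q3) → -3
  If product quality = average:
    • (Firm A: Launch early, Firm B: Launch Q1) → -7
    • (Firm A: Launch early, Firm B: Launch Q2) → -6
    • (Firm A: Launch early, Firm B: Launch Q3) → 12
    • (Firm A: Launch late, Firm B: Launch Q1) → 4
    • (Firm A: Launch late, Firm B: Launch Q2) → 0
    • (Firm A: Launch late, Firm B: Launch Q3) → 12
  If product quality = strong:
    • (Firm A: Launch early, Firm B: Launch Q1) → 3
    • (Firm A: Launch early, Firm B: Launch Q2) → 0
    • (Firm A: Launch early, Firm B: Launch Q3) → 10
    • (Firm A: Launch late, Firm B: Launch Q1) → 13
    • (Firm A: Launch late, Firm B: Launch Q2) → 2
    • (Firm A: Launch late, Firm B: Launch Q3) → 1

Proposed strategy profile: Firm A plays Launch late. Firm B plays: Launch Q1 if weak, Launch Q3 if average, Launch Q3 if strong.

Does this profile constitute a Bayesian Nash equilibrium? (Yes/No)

Firm A plays Launch late: E[Launch late] = 4/5·(-8) + 1/10·(11) + 1/10·(11) = -21/5; E[Launch early] = -8/5. Not best-responding. ✗
Firm B (product quality weak), facing Launch late: Launch Q1 gives -9, Launch Q2 gives 3, Launch Q3 gives -3. Proposed Launch Q1 is not best — profitable deviation exists. ✗
Firm B (product quality average), facing Launch late: Launch Q1 gives 4, Launch Q2 gives 0, Launch Q3 gives 12. Proposed Launch Q3 is best. ✓
Firm B (product quality strong), facing Launch late: Launch Q1 gives 13, Launch Q2 gives 2, Launch Q3 gives 1. Proposed Launch Q3 is not best — profitable deviation exists. ✗

No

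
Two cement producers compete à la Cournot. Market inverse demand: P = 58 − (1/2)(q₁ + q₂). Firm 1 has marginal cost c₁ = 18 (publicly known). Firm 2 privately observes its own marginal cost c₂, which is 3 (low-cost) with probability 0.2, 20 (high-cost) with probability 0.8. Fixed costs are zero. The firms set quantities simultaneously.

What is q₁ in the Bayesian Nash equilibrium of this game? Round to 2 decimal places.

25.73

Firm 2 with cost c maximizes (58 − (1/2)(q₁+q₂) − c)·q₂, giving q₂(c) = (58 − c − (1/2)q₁).
E[c₂] = 0.2·3 + 0.8·20 = 16.6
Firm 1's FOC against E[q₂] yields q₁ = (58 − 2·18 + E[c₂])/(3/2) = (58 − 36 + 16.6)/(3/2) = 25.7333.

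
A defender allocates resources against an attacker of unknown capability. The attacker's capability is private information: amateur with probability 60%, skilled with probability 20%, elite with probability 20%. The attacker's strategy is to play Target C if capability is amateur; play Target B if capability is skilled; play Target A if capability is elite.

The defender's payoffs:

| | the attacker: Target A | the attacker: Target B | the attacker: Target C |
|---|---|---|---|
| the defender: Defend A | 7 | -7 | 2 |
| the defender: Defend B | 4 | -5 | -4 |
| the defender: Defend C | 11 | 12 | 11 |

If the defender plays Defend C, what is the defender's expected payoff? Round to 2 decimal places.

11.20

Take the expectation over the attacker's capability, weighting each type's action by its prior probability.
E[Defend C] = 0.6·11 + 0.2·12 + 0.2·11 = 6.6 + 2.4 + 2.2 = 11.2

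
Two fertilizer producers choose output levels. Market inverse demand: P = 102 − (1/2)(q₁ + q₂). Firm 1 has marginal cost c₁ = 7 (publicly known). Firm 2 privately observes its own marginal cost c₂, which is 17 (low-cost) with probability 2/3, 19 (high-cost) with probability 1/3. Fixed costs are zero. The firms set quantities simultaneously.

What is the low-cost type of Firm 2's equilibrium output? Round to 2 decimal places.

Each type of Firm 2 best-responds to q₁; Firm 1 best-responds to the expected q₂ over Firm 2's types.
Firm 2 with cost c maximizes (102 − (1/2)(q₁+q₂) − c)·q₂, giving q₂(c) = (102 − c − (1/2)q₁).
E[c₂] = 2/3·17 + 1/3·19 = 17.6667
Firm 1's FOC against E[q₂] yields q₁ = (102 − 2·7 + E[c₂])/(3/2) = (102 − 14 + 17.6667)/(3/2) = 70.4444.
q₂(low-cost) = (102 − 17 − (1/2)·70.4444) = 49.7778.

49.78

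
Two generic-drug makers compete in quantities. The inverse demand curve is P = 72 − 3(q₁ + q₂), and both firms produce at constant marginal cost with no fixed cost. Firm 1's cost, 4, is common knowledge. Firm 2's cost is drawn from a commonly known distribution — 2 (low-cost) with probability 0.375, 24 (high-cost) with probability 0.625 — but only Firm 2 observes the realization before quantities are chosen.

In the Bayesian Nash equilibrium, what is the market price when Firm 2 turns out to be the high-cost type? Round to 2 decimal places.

34.71

Type-c best response for Firm 2: q₂(c) = (72 − c)/6 − q₁/2.
Firm 1 maximizes expected profit; its first-order condition is 72 − 6q₁ − 3E[q₂] − 4 = 0.
Substituting E[q₂] and solving: E[c₂] = 15.75, so q₁ = (72 − 2·4 + 15.75)/9 = 8.86111.
q₂(high-cost) = 3.56944, so P = 72 − 3·(8.86111 + 3.56944) = 34.7083.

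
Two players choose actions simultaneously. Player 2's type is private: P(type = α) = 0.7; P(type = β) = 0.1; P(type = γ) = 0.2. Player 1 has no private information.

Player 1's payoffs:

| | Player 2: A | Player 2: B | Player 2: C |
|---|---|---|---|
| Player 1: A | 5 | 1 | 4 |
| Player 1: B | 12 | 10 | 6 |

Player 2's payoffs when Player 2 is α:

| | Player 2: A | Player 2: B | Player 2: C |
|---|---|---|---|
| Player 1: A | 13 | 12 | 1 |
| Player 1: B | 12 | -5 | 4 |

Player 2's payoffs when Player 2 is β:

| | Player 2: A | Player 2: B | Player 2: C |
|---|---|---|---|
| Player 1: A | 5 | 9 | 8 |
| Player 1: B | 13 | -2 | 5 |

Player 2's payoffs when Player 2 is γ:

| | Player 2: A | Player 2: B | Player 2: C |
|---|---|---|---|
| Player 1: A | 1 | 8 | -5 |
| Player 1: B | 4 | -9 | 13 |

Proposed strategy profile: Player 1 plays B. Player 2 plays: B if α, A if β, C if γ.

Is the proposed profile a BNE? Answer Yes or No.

Player 1 plays B: E[B] = 0.7·(10) + 0.1·(12) + 0.2·(6) = 9.4; E[A] = 2. Best-responding. ✓
Player 2 (type α), facing B: A gives 12, B gives -5, C gives 4. Proposed B is not best — profitable deviation exists. ✗
Player 2 (type β), facing B: A gives 13, B gives -2, C gives 5. Proposed A is best. ✓
Player 2 (type γ), facing B: A gives 4, B gives -9, C gives 13. Proposed C is best. ✓

No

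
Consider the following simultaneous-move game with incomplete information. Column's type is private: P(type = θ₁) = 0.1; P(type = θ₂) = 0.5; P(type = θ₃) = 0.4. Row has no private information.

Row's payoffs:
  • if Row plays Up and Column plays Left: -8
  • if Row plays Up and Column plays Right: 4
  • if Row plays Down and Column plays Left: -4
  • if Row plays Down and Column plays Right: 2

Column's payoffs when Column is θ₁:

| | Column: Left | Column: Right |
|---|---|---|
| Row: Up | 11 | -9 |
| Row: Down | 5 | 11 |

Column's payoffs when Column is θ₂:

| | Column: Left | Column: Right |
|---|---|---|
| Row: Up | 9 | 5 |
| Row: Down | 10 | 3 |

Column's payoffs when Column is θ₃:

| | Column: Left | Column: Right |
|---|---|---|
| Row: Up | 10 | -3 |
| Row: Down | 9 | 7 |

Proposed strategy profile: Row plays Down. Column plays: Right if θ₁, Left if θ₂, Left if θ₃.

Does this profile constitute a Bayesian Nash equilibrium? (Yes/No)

A profile is a BNE iff every type of every player is best-responding given beliefs about the other side.
Row plays Down: E[Down] = 0.1·(2) + 0.5·(-4) + 0.4·(-4) = -3.4; E[Up] = -6.8. Best-responding. ✓
Column (type θ₁), facing Down: Left gives 5, Right gives 11. Proposed Right is best. ✓
Column (type θ₂), facing Down: Left gives 10, Right gives 3. Proposed Left is best. ✓
Column (type θ₃), facing Down: Left gives 9, Right gives 7. Proposed Left is best. ✓

Yes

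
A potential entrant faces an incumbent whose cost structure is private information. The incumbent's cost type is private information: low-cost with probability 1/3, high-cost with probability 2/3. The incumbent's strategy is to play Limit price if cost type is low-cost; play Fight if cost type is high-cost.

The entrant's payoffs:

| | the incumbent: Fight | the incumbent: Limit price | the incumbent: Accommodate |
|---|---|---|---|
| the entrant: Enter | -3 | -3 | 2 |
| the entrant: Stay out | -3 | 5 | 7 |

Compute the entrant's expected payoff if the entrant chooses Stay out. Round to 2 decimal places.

-0.33

E[Stay out] = 1/3·5 + 2/3·(-3) = 5/3 + (-2) = -1/3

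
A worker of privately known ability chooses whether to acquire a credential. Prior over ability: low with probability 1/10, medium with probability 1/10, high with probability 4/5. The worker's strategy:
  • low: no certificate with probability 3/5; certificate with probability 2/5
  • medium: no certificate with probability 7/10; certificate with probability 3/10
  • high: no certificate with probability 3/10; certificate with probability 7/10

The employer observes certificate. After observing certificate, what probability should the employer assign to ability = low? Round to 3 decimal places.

P(certificate) = (1/10)·(2/5) + (1/10)·(3/10) + (4/5)·(7/10) = 63/100
P(low | certificate) = ((1/10)·(2/5)) / (63/100) = (1/25) / (63/100) = 4/63

0.063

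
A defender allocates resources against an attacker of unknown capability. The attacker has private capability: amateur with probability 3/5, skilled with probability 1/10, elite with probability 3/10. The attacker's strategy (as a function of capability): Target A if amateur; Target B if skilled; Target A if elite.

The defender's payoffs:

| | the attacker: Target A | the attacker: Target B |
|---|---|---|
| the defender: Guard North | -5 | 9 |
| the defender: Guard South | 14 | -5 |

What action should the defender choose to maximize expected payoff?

Guard South

E[Guard North] = 3/5·(-5) + 1/10·(9) + 3/10·(-5) = -18/5
E[Guard South] = 3/5·(14) + 1/10·(-5) + 3/10·(14) = 121/10
Best response: Guard South (121/10 is the largest).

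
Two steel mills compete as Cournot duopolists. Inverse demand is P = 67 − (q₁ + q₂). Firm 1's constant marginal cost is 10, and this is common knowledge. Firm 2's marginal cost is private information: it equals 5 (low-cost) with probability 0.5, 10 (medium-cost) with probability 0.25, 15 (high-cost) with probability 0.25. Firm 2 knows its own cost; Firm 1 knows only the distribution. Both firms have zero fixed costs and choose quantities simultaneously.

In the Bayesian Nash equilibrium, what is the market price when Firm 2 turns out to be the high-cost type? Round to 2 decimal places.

Firm 2 with cost c maximizes (67 − (q₁+q₂) − c)·q₂, giving q₂(c) = (67 − c − q₁)/2.
E[c₂] = 0.5·5 + 0.25·10 + 0.25·15 = 8.75
Firm 1's FOC against E[q₂] yields q₁ = (67 − 2·10 + E[c₂])/3 = (67 − 20 + 8.75)/3 = 18.5833.
q₂(high-cost) = 16.7083, so P = 67 − (18.5833 + 16.7083) = 31.7083.

31.71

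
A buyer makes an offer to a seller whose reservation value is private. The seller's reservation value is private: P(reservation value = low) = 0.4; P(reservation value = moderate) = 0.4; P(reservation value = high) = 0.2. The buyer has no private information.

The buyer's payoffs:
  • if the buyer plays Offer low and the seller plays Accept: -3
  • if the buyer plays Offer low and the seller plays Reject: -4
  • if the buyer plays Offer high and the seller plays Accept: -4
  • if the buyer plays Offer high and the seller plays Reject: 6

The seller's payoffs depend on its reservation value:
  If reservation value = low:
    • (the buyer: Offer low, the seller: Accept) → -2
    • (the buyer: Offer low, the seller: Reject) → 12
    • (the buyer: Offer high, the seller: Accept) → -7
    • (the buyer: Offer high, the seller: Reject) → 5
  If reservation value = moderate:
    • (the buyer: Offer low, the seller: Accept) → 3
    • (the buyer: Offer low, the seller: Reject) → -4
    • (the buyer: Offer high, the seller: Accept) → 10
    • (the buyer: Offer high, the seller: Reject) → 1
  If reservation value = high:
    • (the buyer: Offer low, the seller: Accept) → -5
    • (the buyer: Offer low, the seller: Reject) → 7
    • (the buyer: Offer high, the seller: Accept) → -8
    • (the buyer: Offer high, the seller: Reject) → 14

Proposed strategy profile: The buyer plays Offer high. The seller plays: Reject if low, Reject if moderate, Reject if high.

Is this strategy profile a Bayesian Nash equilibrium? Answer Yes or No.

No

The buyer plays Offer high: E[Offer high] = 0.4·(6) + 0.4·(6) + 0.2·(6) = 6; E[Offer low] = -4. Best-responding. ✓
The seller (reservation value low), facing Offer high: Accept gives -7, Reject gives 5. Proposed Reject is best. ✓
The seller (reservation value moderate), facing Offer high: Accept gives 10, Reject gives 1. Proposed Reject is not best — profitable deviation exists. ✗
The seller (reservation value high), facing Offer high: Accept gives -8, Reject gives 14. Proposed Reject is best. ✓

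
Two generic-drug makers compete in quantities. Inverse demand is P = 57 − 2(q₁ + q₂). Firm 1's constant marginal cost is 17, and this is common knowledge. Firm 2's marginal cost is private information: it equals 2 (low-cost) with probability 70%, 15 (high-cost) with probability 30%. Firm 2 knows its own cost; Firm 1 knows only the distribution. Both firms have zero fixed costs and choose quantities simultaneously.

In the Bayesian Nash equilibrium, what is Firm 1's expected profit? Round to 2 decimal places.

Type-c best response for Firm 2: q₂(c) = (57 − c)/4 − q₁/2.
Firm 1 maximizes expected profit; its first-order condition is 57 − 4q₁ − 2E[q₂] − 17 = 0.
Substituting E[q₂] and solving: E[c₂] = 5.9, so q₁ = (57 − 2·17 + 5.9)/6 = 4.81667.
E[P] = 57 − 2·(q₁ + E[q₂]) = 26.6333; Firm 1's expected profit = (E[P] − 17)·q₁ = (26.6333 − 17)·4.81667 = 46.4006.

46.40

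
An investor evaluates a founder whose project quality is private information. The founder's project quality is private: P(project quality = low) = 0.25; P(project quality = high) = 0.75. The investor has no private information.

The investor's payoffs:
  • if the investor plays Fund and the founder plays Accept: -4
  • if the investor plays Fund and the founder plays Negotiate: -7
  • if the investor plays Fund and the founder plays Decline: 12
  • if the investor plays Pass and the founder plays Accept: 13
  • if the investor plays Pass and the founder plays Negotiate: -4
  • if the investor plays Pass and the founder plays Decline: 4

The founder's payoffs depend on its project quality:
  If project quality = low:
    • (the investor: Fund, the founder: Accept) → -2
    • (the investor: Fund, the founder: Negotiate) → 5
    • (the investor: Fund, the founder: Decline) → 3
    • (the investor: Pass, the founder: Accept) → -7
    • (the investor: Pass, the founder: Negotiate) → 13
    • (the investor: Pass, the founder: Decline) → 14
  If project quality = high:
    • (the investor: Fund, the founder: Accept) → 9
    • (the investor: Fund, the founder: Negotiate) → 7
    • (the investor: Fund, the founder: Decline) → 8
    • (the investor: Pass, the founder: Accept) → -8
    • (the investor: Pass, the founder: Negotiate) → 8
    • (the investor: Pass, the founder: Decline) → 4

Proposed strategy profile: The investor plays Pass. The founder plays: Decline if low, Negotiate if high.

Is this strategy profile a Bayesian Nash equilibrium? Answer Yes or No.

Yes

A profile is a BNE iff every type of every player is best-responding given beliefs about the other side.
The investor plays Pass: E[Pass] = 0.25·(4) + 0.75·(-4) = -2; E[Fund] = -2.25. Best-responding. ✓
The founder (project quality low), facing Pass: Accept gives -7, Negotiate gives 13, Decline gives 14. Proposed Decline is best. ✓
The founder (project quality high), facing Pass: Accept gives -8, Negotiate gives 8, Decline gives 4. Proposed Negotiate is best. ✓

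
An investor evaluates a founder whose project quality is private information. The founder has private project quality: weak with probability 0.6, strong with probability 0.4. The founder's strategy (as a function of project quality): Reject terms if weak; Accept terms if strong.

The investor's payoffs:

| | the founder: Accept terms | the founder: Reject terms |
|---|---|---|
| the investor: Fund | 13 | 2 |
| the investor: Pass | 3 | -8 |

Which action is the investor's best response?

E[Fund] = 0.6·(2) + 0.4·(13) = 6.4
E[Pass] = 0.6·(-8) + 0.4·(3) = -3.6
Best response: Fund (6.4 is the largest).

Fund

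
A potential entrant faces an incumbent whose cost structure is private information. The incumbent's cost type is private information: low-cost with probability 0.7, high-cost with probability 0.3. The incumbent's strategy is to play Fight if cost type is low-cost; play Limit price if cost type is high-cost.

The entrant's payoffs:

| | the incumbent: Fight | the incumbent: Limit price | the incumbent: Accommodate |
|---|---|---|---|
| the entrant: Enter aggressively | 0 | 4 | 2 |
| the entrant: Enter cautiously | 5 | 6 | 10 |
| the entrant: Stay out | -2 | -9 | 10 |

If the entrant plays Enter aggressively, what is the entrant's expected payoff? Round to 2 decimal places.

1.20

Take the expectation over the incumbent's cost type, weighting each type's action by its prior probability.
E[Enter aggressively] = 0.7·0 + 0.3·4 = 0 + 1.2 = 1.2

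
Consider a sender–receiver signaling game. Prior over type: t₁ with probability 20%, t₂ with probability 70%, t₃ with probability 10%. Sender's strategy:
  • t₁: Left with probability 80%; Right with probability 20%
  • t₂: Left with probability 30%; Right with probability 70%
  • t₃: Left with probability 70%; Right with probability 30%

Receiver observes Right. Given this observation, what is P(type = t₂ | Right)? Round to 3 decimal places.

P(Right) = 0.2·0.2 + 0.7·0.7 + 0.1·0.3 = 0.56
P(t₂ | Right) = (0.7·0.7) / 0.56 = 0.49 / 0.56 = 0.875

0.875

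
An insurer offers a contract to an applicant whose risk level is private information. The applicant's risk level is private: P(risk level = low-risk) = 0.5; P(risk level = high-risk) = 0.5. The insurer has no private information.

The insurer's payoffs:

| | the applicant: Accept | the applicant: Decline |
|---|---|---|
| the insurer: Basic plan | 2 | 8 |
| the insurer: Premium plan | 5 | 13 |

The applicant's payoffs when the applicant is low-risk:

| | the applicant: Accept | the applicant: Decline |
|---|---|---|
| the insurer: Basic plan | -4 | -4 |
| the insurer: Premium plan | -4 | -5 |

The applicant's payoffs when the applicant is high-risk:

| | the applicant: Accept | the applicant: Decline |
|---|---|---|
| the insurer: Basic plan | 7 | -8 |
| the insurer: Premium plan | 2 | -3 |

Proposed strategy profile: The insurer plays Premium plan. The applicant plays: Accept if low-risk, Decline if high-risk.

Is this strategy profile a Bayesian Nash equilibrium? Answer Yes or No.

The insurer plays Premium plan: E[Premium plan] = 0.5·(5) + 0.5·(13) = 9; E[Basic plan] = 5. Best-responding. ✓
The applicant (risk level low-risk), facing Premium plan: Accept gives -4, Decline gives -5. Proposed Accept is best. ✓
The applicant (risk level high-risk), facing Premium plan: Accept gives 2, Decline gives -3. Proposed Decline is not best — profitable deviation exists. ✗

No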